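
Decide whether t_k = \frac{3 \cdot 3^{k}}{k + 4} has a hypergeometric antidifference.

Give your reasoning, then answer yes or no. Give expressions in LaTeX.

No — key equation has no polynomial f.

t_(k+1)/t_k = 3*(k + 4)/(k + 5).
So A=3*k + 12 and B=k + 5, with C=1.
Need (3*k + 12)·f(k+1) − (k + 4)·f(k) = 1.
deg f ≤ -1 (via 1,1,0).
Negative degree bound (-1): no f exists, t_k not Gosper-summable.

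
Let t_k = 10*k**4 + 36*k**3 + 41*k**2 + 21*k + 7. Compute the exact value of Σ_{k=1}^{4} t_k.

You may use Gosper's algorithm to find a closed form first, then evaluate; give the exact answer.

Σ = 8608

r(k) = (10*k**4 + 76*k**3 + 209*k**2 + 251*k + 115)/(10*k**4 + 36*k**3 + 41*k**2 + 21*k + 7) after simplifying.
Take A(k)=1, B(k)=1, C(k)=k**4 + 18*k**3/5 + 41*k**2/10 + 21*k/10 + 7/10.
Key eq: (1)·f(k+1) = (1)·f(k) + (k**4 + 18*k**3/5 + 41*k**2/10 + 21*k/10 + 7/10).
Degrees (0,0,4) ⇒ d ≤ 5.
Coefficient equations give f(k) = k*(2*k**4 + 4*k**3 - k**2 - k + 3)/10.
Then R = B(k−1)f/C = k*(2*k**4 + 4*k**3 - k**2 - k + 3)/(10*k**4 + 36*k**3 + 41*k**2 + 21*k + 7), so s_k = R(k)·t_k = k*(2*k**4 + 4*k**3 - k**2 - k + 3).
s_(k+1) − s_k = 10*k**4 + 36*k**3 + 41*k**2 + 21*k + 7 = t_k.
Evaluate s at k=5 and k=1: 8615 and 7; difference 8608.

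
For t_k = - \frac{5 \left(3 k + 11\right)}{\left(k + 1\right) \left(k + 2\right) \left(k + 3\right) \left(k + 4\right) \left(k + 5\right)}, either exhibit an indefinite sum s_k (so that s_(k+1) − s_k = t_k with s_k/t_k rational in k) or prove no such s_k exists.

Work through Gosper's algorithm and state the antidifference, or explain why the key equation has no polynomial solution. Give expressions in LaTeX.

r(k) = (k + 1)*(3*k + 14)/((k + 6)*(3*k + 11)) after simplifying.
Factor: A=k + 1; B=k + 6; C=k + 11/3.
Need (k + 1)·f(k+1) − (k + 5)·f(k) = k + 11/3.
deg f ≤ 4 (via 1,1,1).
Solve for f: f(k) = k*(k + 3)*(k**2 + 7*k + 14)/24 (degree 4 ≤ 4).
Certificate R = B(k−1)f/C = k*(k + 3)*(k + 5)*(k**2 + 7*k + 14)/(8*(3*k + 11)) gives s_k = 5*k*(-k**2 - 7*k - 14)/(8*(k**3 + 7*k**2 + 14*k + 8)).
s_(k+1) − s_k = 5*(-3*k - 11)/(k**5 + 15*k**4 + 85*k**3 + 225*k**2 + 274*k + 120) = t_k.

s_k = \frac{5 k \left(- k^{2} - 7 k - 14\right)}{8 \left(k^{3} + 7 k^{2} + 14 k + 8\right)}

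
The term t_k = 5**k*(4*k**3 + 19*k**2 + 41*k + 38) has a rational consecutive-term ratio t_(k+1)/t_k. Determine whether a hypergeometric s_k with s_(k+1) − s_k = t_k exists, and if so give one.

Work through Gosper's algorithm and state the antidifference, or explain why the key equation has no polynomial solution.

s_k = 5**k*(k**3 + k**2 + 4*k + 2)

r(k) = 5*(4*k**3 + 31*k**2 + 91*k + 102)/(4*k**3 + 19*k**2 + 41*k + 38) after simplifying.
A = 5, B = 1, C = k**3 + 19*k**2/4 + 41*k/4 + 19/2.
Set up (5)·f(k+1) − (1)·f(k) − (k**3 + 19*k**2/4 + 41*k/4 + 19/2) = 0.
Bound: deg f ≤ 3.
Coefficient equations give f(k) = (k**3 + k**2 + 4*k + 2)/4.
Certificate R = B(k−1)f/C = (k**3 + k**2 + 4*k + 2)/((k + 2)*(4*k**2 + 11*k + 19)) gives s_k = 5**k*(k**3 + k**2 + 4*k + 2).
s_(k+1) − s_k = 5**k*(4*k**3 + 19*k**2 + 41*k + 38) = t_k.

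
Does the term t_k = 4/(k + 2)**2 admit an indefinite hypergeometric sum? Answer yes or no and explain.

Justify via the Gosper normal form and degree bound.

Step 1: r(k) = (k + 2)**2/(k + 3)**2.
Normal form (A,B,C) = (k**2 + 4*k + 4, k**2 + 6*k + 9, 1).
Need (k**2 + 4*k + 4)·f(k+1) − (k**2 + 4*k + 4)·f(k) = 1.
From deg A=2, deg B=2, deg C=0: d=0.
f = c0 ⇒ A·f(k+1) − B(k−1)·f(k) − C = -1. The system {-1 = 0} is inconsistent; no antidifference.

No; the coefficient equations for f are inconsistent.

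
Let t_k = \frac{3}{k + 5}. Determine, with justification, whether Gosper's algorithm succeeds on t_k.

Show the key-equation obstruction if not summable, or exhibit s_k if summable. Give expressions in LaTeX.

The ratio is (k + 5)/(k + 6).
Take A(k)=k + 5, B(k)=k + 6, C(k)=1.
Solve (k + 5)·f(k+1) − (k + 5)·f(k) = 1.
Degrees (1,1,0) ⇒ d ≤ 0.
f = c0 ⇒ A·f(k+1) − B(k−1)·f(k) − C = -1. The system {-1 = 0} is inconsistent; no antidifference.

No — t_k has no hypergeometric antidifference.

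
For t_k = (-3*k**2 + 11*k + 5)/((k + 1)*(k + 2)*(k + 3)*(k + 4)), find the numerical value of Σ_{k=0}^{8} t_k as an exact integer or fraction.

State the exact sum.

Σ = 151/440

The ratio is (k + 1)*(11*k - 3*(k + 1)**2 + 16)/((k + 5)*(-3*k**2 + 11*k + 5)).
A = k + 1, B = k + 5, C = k**2 - 11*k/3 - 5/3.
Key eq: (k + 1)·f(k+1) = (k + 4)·f(k) + (k**2 - 11*k/3 - 5/3).
Bound: deg f ≤ 3.
Solving with deg f ≤ 3: f(k) = -k*(k**2 + 24*k + 5)/18.
Get s_k = R·t_k = k*(k**2 + 24*k + 5)/(6*(k + 1)*(k + 2)*(k + 3)) with R(k) = B(k−1)f(k)/C(k) = -k*(k + 4)*(k**2 + 24*k + 5)/(6*(3*k**2 - 11*k - 5)).
s_(k+1) − s_k = (-3*k**2 + 11*k + 5)/(k**4 + 10*k**3 + 35*k**2 + 50*k + 24) = t_k.
Sum = s_(9) − s_(0); s_(9) = 151/440, s_(0) = 0 ⇒ 151/440.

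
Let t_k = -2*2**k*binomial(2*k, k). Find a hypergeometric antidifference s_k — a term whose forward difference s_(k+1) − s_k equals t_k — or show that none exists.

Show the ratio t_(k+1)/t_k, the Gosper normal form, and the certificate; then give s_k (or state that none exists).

not Gosper-summable; s_k does not exist

Compute t_(k+1)/t_k: get 4*(2*k + 1)/(k + 1).
Normal form (A,B,C) = (8*k + 4, k + 1, 1).
f must satisfy (8*k + 4)·f(k+1) − (k)·f(k) = 1.
Bound: deg f ≤ -1.
deg f ≤ -1 is impossible — no certificate.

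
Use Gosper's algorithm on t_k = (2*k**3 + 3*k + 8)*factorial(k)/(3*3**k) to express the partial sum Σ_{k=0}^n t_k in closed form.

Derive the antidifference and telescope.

t_(k+1)/t_k = (k + 1)*(3*k + 2*(k + 1)**3 + 11)/(3*(2*k**3 + 3*k + 8)).
Take A(k)=k/3 + 1/3, B(k)=1, C(k)=k**3 + 3*k/2 + 4.
f must satisfy (k/3 + 1/3)·f(k+1) − (1)·f(k) = k**3 + 3*k/2 + 4.
From deg A=1, deg B=0, deg C=3: d=2.
Coefficient equations give f(k) = 3*(2*k**2 - 3)/2.
So s_k = (B(k−1)f/C)·t_k = (3*(2*k**2 - 3)/(2*k**3 + 3*k + 8))·t_k = (2*k**2 - 3)*factorial(k)/3**k.
Verify: (2*k**3 + 3*k + 8)*factorial(k)/(3*3**k) matches t_k.
Telescope: S(n) = s_(n+1) − s_(0) = 3**(-n - 1)*(2*n**2 + 4*n - 1)*factorial(n + 1) − (-3) = 3**(-n - 1)*(3**(n + 2) + 2*n**3*factorial(n) + 6*n**2*factorial(n) + 3*n*factorial(n) - factorial(n)).

S(n) = 3**(-n - 1)*(3**(n + 2) + 2*n**3*factorial(n) + 6*n**2*factorial(n) + 3*n*factorial(n) - factorial(n))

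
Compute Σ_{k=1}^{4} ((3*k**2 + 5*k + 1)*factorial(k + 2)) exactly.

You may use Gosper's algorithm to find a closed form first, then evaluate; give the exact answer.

Σ = 55446

Ratio r(k) = (k + 3)*(5*k + 3*(k + 1)**2 + 6)/(3*k**2 + 5*k + 1).
A = k + 3, B = 1, C = k**2 + 5*k/3 + 1/3.
Solve (k + 3)·f(k+1) − (1)·f(k) = k**2 + 5*k/3 + 1/3.
d = 1 from the (1,0,2) case.
Solve for f: f(k) = (3*k - 4)/3 (degree 1 ≤ 1).
So s_k = (B(k−1)f/C)·t_k = ((3*k - 4)/(3*k**2 + 5*k + 1))·t_k = (3*k - 4)*factorial(k + 2).
Δs = (3*k**2 + 5*k + 1)*factorial(k + 2), as required.
Telescoping: Σ = s_(5) − s_(1) = 55440 − (-6) = 55446.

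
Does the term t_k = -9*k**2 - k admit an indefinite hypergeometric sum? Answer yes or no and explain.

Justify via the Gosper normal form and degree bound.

Compute t_(k+1)/t_k: get (k + 9*(k + 1)**2 + 1)/(k*(9*k + 1)).
Take A(k)=1, B(k)=1, C(k)=k**2 + k/9.
Need (1)·f(k+1) − (1)·f(k) = k**2 + k/9.
deg f ≤ 3 (via 0,0,2).
A polynomial solution: f(k) = k*(k - 1)*(3*k - 1)/9.
Then R = B(k−1)f/C = (k - 1)*(3*k - 1)/(9*k + 1), so s_k = R(k)·t_k = k*(-3*k**2 + 4*k - 1).
Δs = k*(-9*k - 1), as required.

Yes. s_k = k*(-3*k**2 + 4*k - 1).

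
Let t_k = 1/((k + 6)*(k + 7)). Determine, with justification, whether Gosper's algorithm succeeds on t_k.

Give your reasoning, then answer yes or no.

The ratio is (k + 6)/(k + 8).
Factor: A=k + 6; B=k + 8; C=1.
Solve (k + 6)·f(k+1) − (k + 7)·f(k) = 1.
Degrees (1,1,0) ⇒ d ≤ 1.
A polynomial solution: f(k) = k/6.
R(k) = B(k−1)·f(k)/C(k) = k*(k + 7)/6; s_k = R·t_k = k/(6*(k + 6)).
Δs = 1/(k**2 + 13*k + 42), as required.

Yes. s_k = k/(6*(k + 6)).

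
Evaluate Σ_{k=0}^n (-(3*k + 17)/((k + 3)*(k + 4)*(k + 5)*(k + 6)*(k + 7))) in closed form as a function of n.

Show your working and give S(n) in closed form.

Step 1: r(k) = (k + 3)*(3*k + 20)/((k + 8)*(3*k + 17)).
Gosper form: A/B · C(k+1)/C(k) with A=k + 3, B=k + 8, C=k + 17/3.
Set up (k + 3)·f(k+1) − (k + 7)·f(k) − (k + 17/3) = 0.
Degrees (1,1,1) ⇒ d ≤ 4.
Coefficient equations give f(k) = k*(k + 5)*(k**2 + 13*k + 54)/216.
So s_k = (B(k−1)f/C)·t_k = (k*(k + 5)*(k + 7)*(k**2 + 13*k + 54)/(72*(3*k + 17)))·t_k = k*(-k**2 - 13*k - 54)/(72*(k**3 + 13*k**2 + 54*k + 72)).
Δs = (-3*k - 17)/(k**5 + 25*k**4 + 245*k**3 + 1175*k**2 + 2754*k + 2520), as required.
Evaluate: s_(n+1) = (-n**3 - 16*n**2 - 83*n - 68)/(72*(n**3 + 16*n**2 + 83*n + 140)); subtract s_(0) = 0 ⇒ S(n) = (-n**3 - 16*n**2 - 83*n - 68)/(72*(n**3 + 16*n**2 + 83*n + 140)).

S(n) = (-n**3 - 16*n**2 - 83*n - 68)/(72*(n**3 + 16*n**2 + 83*n + 140))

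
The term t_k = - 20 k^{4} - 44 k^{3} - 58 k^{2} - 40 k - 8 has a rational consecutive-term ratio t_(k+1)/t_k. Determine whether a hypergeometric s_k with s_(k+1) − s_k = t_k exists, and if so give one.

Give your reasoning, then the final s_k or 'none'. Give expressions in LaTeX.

s_k = k \left(- 4 k^{4} - k^{3} - 4 k^{2} - 2 k + 3\right)

r(k) = (10*k**4 + 62*k**3 + 155*k**2 + 184*k + 85)/(10*k**4 + 22*k**3 + 29*k**2 + 20*k + 4) after simplifying.
Take A(k)=1, B(k)=1, C(k)=k**4 + 11*k**3/5 + 29*k**2/10 + 2*k + 2/5.
Solve (1)·f(k+1) − (1)·f(k) = k**4 + 11*k**3/5 + 29*k**2/10 + 2*k + 2/5.
d = 5 from the (0,0,4) case.
A polynomial solution: f(k) = k*(4*k**4 + k**3 + 4*k**2 + 2*k - 3)/20.
Get s_k = R·t_k = k*(-4*k**4 - k**3 - 4*k**2 - 2*k + 3) with R(k) = B(k−1)f(k)/C(k) = k*(4*k**4 + k**3 + 4*k**2 + 2*k - 3)/(2*(10*k**4 + 22*k**3 + 29*k**2 + 20*k + 4)).
s_(k+1) − s_k = -20*k**4 - 44*k**3 - 58*k**2 - 40*k - 8 = t_k.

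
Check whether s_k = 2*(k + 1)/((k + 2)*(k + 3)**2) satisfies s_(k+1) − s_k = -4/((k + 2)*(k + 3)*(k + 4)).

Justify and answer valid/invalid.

Invalid: residual 4*(3*k + 10)/(k**5 + 16*k**4 + 101*k**3 + 314*k**2 + 480*k + 288) ≠ 0.

s_(k+1) = 2*(k + 2)/((k + 3)*(k + 4)**2)
s_(k+1) − s_k = 2*(-(k + 1)*(k + 4)**2 + (k + 2)**2*(k + 3))/((k + 2)*(k + 3)**2*(k + 4)**2)
(s_(k+1) − s_k) − t_k = 4*(3*k + 10)/(k**5 + 16*k**4 + 101*k**3 + 314*k**2 + 480*k + 288)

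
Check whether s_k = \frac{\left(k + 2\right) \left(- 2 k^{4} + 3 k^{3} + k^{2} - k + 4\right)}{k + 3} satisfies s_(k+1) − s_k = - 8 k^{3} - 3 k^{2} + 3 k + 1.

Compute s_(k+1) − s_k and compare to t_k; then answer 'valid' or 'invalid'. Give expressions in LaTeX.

s_(k+1) = (k + 3)*(-k - 2*(k + 1)**4 + 3*(k + 1)**3 + (k + 1)**2 + 3)/(k + 4)
s_(k+1) − s_k = (-8*k**5 - 53*k**4 - 84*k**3 - 7*k**2 + 32*k + 13)/(k**2 + 7*k + 12)
(s_(k+1) − s_k) − t_k = (6*k**4 + 30*k**3 + 7*k**2 - 11*k + 1)/(k**2 + 7*k + 12)

Invalid: residual \frac{6 k^{4} + 30 k^{3} + 7 k^{2} - 11 k + 1}{k^{2} + 7 k + 12} ≠ 0.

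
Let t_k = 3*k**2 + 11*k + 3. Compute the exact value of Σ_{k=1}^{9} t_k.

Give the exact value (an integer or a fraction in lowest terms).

Step 1: r(k) = (3*k**2 + 17*k + 17)/(3*k**2 + 11*k + 3).
Gosper form: A/B · C(k+1)/C(k) with A=1, B=1, C=k**2 + 11*k/3 + 1.
Solve (1)·f(k+1) − (1)·f(k) = k**2 + 11*k/3 + 1.
Degrees (0,0,2) ⇒ d ≤ 3.
A polynomial solution: f(k) = k*(k**2 + 4*k - 2)/3.
Certificate R = B(k−1)f/C = k*(k**2 + 4*k - 2)/(3*k**2 + 11*k + 3) gives s_k = k*(k**2 + 4*k - 2).
Verify: 3*k**2 + 11*k + 3 matches t_k.
Evaluate s at k=10 and k=1: 1380 and 3; difference 1377.

Σ = 1377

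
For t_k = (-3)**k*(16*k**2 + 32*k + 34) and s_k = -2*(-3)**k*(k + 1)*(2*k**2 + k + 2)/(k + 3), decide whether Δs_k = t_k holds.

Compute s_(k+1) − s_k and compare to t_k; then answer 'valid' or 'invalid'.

Invalid: residual (-3)**k*(-32*k**3 - 168*k**2 - 264*k - 212)/(k**2 + 7*k + 12) ≠ 0.

s_(k+1) = 6*(-3)**k*(k + 2)*(k + 2*(k + 1)**2 + 3)/(k + 4)
s_(k+1) − s_k = (-3)**k*(16*k**4 + 112*k**3 + 282*k**2 + 358*k + 196)/(k**2 + 7*k + 12)
(s_(k+1) − s_k) − t_k = (-3)**k*(-32*k**3 - 168*k**2 - 264*k - 212)/(k**2 + 7*k + 12)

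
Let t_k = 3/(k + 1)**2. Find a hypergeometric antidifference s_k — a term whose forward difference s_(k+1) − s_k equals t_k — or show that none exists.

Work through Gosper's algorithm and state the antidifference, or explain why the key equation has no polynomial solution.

Compute t_(k+1)/t_k: get (k + 1)**2/(k + 2)**2.
Normal form (A,B,C) = (k**2 + 2*k + 1, k**2 + 4*k + 4, 1).
f must satisfy (k**2 + 2*k + 1)·f(k+1) − (k**2 + 2*k + 1)·f(k) = 1.
deg f ≤ 0 (via 2,2,0).
f = c0 ⇒ A·f(k+1) − B(k−1)·f(k) − C = -1. The system {-1 = 0} is inconsistent; no antidifference.

none — t_k is not Gosper-summable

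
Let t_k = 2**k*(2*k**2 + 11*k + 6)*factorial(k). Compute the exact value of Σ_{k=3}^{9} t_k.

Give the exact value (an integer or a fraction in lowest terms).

Ratio r(k) = 2*(2*k**3 + 17*k**2 + 34*k + 19)/(2*k**2 + 11*k + 6).
Factor: A=2*k + 2; B=1; C=k**2 + 11*k/2 + 3.
Set up (2*k + 2)·f(k+1) − (1)·f(k) − (k**2 + 11*k/2 + 3) = 0.
Bound: deg f ≤ 1.
Coefficient equations give f(k) = (k + 4)/2.
Then R = B(k−1)f/C = (k + 4)/(2*k**2 + 11*k + 6), so s_k = R(k)·t_k = 2**k*(k + 4)*factorial(k).
Δs = 2**k*(2*k**2 + 11*k + 6)*factorial(k), as required.
Sum = s_(10) − s_(3); s_(10) = 52022476800, s_(3) = 336 ⇒ 52022476464.

Σ = 52022476464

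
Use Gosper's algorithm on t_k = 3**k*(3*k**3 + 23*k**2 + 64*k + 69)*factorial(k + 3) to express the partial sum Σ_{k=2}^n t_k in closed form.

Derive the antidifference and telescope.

S(n) = 3*3**n*n**2*factorial(n + 4) + 12*3**n*n*factorial(n + 4) + 18*3**n*factorial(n + 4) - 11880

Step 1: r(k) = 3*(3*k**4 + 44*k**3 + 247*k**2 + 635*k + 636)/(3*k**3 + 23*k**2 + 64*k + 69).
Gosper form: A/B · C(k+1)/C(k) with A=3*k + 12, B=1, C=k**3 + 23*k**2/3 + 64*k/3 + 23.
Key eq: (3*k + 12)·f(k+1) = (1)·f(k) + (k**3 + 23*k**2/3 + 64*k/3 + 23).
Degrees (1,0,3) ⇒ d ≤ 2.
Coefficient equations give f(k) = (k**2 + 2*k + 3)/3.
Get s_k = R·t_k = 3**k*(k**2 + 2*k + 3)*factorial(k + 3) with R(k) = B(k−1)f(k)/C(k) = (k**2 + 2*k + 3)/(3*k**3 + 23*k**2 + 64*k + 69).
s_(k+1) − s_k = 3**k*(3*k**3 + 23*k**2 + 64*k + 69)*factorial(k + 3) = t_k.
s_(n+1) = 3**(n + 1)*(n**2 + 4*n + 6)*factorial(n + 4) and s_(2) = 11880, so S(n) = 3*3**n*n**2*factorial(n + 4) + 12*3**n*n*factorial(n + 4) + 18*3**n*factorial(n + 4) - 11880.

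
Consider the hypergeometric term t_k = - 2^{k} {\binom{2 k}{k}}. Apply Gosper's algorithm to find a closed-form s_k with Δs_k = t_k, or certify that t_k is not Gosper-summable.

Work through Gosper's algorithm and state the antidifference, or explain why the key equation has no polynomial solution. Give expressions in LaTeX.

none (Gosper's algorithm certifies no s_k)

r(k) = 4*(2*k + 1)/(k + 1) after simplifying.
Gosper form: A/B · C(k+1)/C(k) with A=8*k + 4, B=k + 1, C=1.
f must satisfy (8*k + 4)·f(k+1) − (k)·f(k) = 1.
d = -1 from the (1,1,0) case.
d = -1 < 0 ⇒ no nonzero polynomial f; not summable.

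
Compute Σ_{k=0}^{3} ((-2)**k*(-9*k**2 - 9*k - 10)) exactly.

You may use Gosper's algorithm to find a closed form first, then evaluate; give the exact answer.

t_(k+1)/t_k = 2*(-9*k**2 - 27*k - 28)/(9*k**2 + 9*k + 10).
Factor: A=-2; B=1; C=k**2 + k + 10/9.
Key eq: (-2)·f(k+1) = (1)·f(k) + (k**2 + k + 10/9).
Degrees (0,0,2) ⇒ d ≤ 2.
A polynomial solution: f(k) = -(3*k**2 - k + 2)/9.
So s_k = (B(k−1)f/C)·t_k = (-(3*k**2 - k + 2)/(9*k**2 + 9*k + 10))·t_k = (-2)**k*(3*k**2 - k + 2).
Verify: (-2)**k*(-9*k**2 - 9*k - 10) matches t_k.
Σ_(k=0)^(3) t_k = s_(4) − s_(0) = 736 − (2) = 734.

Σ = 734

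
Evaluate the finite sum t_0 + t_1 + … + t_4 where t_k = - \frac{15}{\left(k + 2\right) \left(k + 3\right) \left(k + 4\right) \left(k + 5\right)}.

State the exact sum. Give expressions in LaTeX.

Step 1: r(k) = (k + 2)/(k + 6).
So A=k + 2 and B=k + 6, with C=1.
f must satisfy (k + 2)·f(k+1) − (k + 5)·f(k) = 1.
Bound: deg f ≤ 3.
A polynomial solution: f(k) = k*(k**2 + 9*k + 26)/72.
Certificate R = B(k−1)f/C = k*(k + 5)*(k**2 + 9*k + 26)/72 gives s_k = 5*k*(-k**2 - 9*k - 26)/(24*(k + 2)*(k + 3)*(k + 4)).
Verify: -15/(k**4 + 14*k**3 + 71*k**2 + 154*k + 120) matches t_k.
Σ_(k=0)^(4) t_k = s_(5) − s_(0) = -25/126 − (0) = -25/126.

Σ = -25/126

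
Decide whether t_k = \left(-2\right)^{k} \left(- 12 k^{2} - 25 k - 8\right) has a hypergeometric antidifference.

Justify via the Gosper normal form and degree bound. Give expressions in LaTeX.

Yes. s_k = \left(-2\right)^{k} \left(4 k^{2} + 3 k - 2\right).

Ratio r(k) = 2*(-12*k**2 - 49*k - 45)/(12*k**2 + 25*k + 8).
A = -2, B = 1, C = k**2 + 25*k/12 + 2/3.
f must satisfy (-2)·f(k+1) − (1)·f(k) = k**2 + 25*k/12 + 2/3.
Degrees (0,0,2) ⇒ d ≤ 2.
Match coefficients ⇒ f(k) = -(4*k**2 + 3*k - 2)/12.
Then R = B(k−1)f/C = -(4*k**2 + 3*k - 2)/(12*k**2 + 25*k + 8), so s_k = R(k)·t_k = (-2)**k*(4*k**2 + 3*k - 2).
Verify: (-2)**k*(-12*k**2 - 25*k - 8) matches t_k.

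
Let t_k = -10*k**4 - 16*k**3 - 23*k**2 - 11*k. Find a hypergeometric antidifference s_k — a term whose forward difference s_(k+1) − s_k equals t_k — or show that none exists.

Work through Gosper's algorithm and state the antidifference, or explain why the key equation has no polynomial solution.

t_(k+1)/t_k = (10*k**4 + 56*k**3 + 131*k**2 + 145*k + 60)/(k*(10*k**3 + 16*k**2 + 23*k + 11)).
Take A(k)=1, B(k)=1, C(k)=k**4 + 8*k**3/5 + 23*k**2/10 + 11*k/10.
Key eq: (1)·f(k+1) = (1)·f(k) + (k**4 + 8*k**3/5 + 23*k**2/10 + 11*k/10).
Bound: deg f ≤ 5.
Solving with deg f ≤ 5: f(k) = k*(k - 1)*(2*k + 1)*(k**2 + 2)/10.
Get s_k = R·t_k = k*(-2*k**4 + k**3 - 3*k**2 + 2*k + 2) with R(k) = B(k−1)f(k)/C(k) = (k - 1)*(2*k + 1)*(k**2 + 2)/(10*k**3 + 16*k**2 + 23*k + 11).
Check: Δs_k = k*(-10*k**3 - 16*k**2 - 23*k - 11). ✓

s_k = k*(-2*k**4 + k**3 - 3*k**2 + 2*k + 2)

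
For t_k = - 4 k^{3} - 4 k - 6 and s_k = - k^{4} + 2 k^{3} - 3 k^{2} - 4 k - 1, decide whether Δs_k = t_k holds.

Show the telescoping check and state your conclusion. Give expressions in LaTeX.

Valid — Δs_k = t_k.

s_(k+1) = -k**4 - 2*k**3 - 3*k**2 - 8*k - 7
s_(k+1) − s_k = -4*k**3 - 4*k - 6
(s_(k+1) − s_k) − t_k = 0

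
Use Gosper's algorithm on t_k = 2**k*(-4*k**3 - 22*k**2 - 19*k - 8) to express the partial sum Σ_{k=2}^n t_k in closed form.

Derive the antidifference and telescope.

S(n) = -8*2**n*n**3 - 20*2**n*n**2 - 22*2**n*n - 6*2**n + 112

r(k) = 2*(4*k**3 + 34*k**2 + 75*k + 53)/(4*k**3 + 22*k**2 + 19*k + 8) after simplifying.
So A=2 and B=1, with C=k**3 + 11*k**2/2 + 19*k/4 + 2.
Key eq: (2)·f(k+1) = (1)·f(k) + (k**3 + 11*k**2/2 + 19*k/4 + 2).
deg f ≤ 3 (via 0,0,3).
Solve for f: f(k) = (4*k**3 - 2*k**2 + 3*k - 2)/4 (degree 3 ≤ 3).
So s_k = (B(k−1)f/C)·t_k = ((4*k**3 - 2*k**2 + 3*k - 2)/(4*k**3 + 22*k**2 + 19*k + 8))·t_k = 2**k*(-4*k**3 + 2*k**2 - 3*k + 2).
Check: Δs_k = 2**k*(-4*k**3 - 22*k**2 - 19*k - 8). ✓
Telescope: S(n) = s_(n+1) − s_(2) = 2**(n + 1)*(-4*n**3 - 10*n**2 - 11*n - 3) − (-112) = -8*2**n*n**3 - 20*2**n*n**2 - 22*2**n*n - 6*2**n + 112.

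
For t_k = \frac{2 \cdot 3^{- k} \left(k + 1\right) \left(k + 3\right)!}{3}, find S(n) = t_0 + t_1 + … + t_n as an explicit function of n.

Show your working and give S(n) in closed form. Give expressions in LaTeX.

S(n) = -12 + \frac{2 \cdot 3^{- n} \left(n + 4\right)!}{3}

t_(k+1)/t_k = (k + 2)*(k + 4)/(3*(k + 1)).
Take A(k)=k/3 + 4/3, B(k)=1, C(k)=k + 1.
Need (k/3 + 4/3)·f(k+1) − (1)·f(k) = k + 1.
deg f ≤ 0 (via 1,0,1).
Coefficient equations give f(k) = 3.
So s_k = (B(k−1)f/C)·t_k = (3/(k + 1))·t_k = 2*factorial(k + 3)/3**k.
Check: Δs_k = 2*(k + 1)*factorial(k + 3)/(3*3**k). ✓
Evaluate: s_(n+1) = 2*3**(-n - 1)*factorial(n + 4); subtract s_(0) = 12 ⇒ S(n) = -12 + 2*factorial(n + 4)/(3*3**n).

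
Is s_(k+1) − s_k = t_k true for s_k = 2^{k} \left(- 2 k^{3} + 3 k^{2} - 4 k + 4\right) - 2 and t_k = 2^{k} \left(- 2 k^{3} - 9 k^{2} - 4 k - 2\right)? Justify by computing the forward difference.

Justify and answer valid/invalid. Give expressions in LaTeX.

valid (s_(k+1) − s_k reduces to t_k)

s_(k+1) = 2*2**k*(-4*k - 2*(k + 1)**3 + 3*(k + 1)**2) - 2
s_(k+1) − s_k = 2**k*(-2*k**3 - 9*k**2 - 4*k - 2)
(s_(k+1) − s_k) − t_k = 0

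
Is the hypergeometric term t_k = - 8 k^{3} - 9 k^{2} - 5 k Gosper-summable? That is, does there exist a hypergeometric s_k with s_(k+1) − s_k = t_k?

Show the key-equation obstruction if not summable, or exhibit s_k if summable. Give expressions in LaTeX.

t_(k+1)/t_k = (8*k**3 + 33*k**2 + 47*k + 22)/(k*(8*k**2 + 9*k + 5)).
Gosper form: A/B · C(k+1)/C(k) with A=1, B=1, C=k**3 + 9*k**2/8 + 5*k/8.
Solve (1)·f(k+1) − (1)·f(k) = k**3 + 9*k**2/8 + 5*k/8.
Bound: deg f ≤ 4.
A polynomial solution: f(k) = k*(k - 1)*(2*k**2 + k + 1)/8.
R(k) = B(k−1)·f(k)/C(k) = (k - 1)*(2*k**2 + k + 1)/(8*k**2 + 9*k + 5); s_k = R·t_k = -2*k**4 + k**3 + k.
Check: Δs_k = k*(-8*k**2 - 9*k - 5). ✓

Yes. s_k = - 2 k^{4} + k^{3} + k.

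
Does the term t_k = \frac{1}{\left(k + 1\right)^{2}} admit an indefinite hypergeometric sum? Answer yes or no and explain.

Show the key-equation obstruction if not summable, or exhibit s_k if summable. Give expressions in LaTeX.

r(k) = (k + 1)**2/(k + 2)**2 after simplifying.
So A=k**2 + 2*k + 1 and B=k**2 + 4*k + 4, with C=1.
Need (k**2 + 2*k + 1)·f(k+1) − (k**2 + 2*k + 1)·f(k) = 1.
deg f ≤ 0 (via 2,2,0).
Put f(k) = c0: A·f(k+1) − B(k−1)·f(k) − C = -1; need -1 = 0 — inconsistent ⇒ no f, not summable.

No — the linear system for f has no solution.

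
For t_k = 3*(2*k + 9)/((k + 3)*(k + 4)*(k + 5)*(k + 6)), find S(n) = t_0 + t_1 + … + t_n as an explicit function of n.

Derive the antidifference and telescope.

S(n) = (n**2 + 10*n + 9)/(5*(n**2 + 10*n + 24))

r(k) = (k + 3)*(2*k + 11)/((k + 7)*(2*k + 9)) after simplifying.
A = k + 3, B = k + 7, C = k + 9/2.
Key eq: (k + 3)·f(k+1) = (k + 6)·f(k) + (k + 9/2).
From deg A=1, deg B=1, deg C=1: d=3.
Match coefficients ⇒ f(k) = k*(k + 4)*(k + 8)/30.
Get s_k = R·t_k = k*(k + 8)/(5*(k**2 + 8*k + 15)) with R(k) = B(k−1)f(k)/C(k) = k*(k + 4)*(k + 6)*(k + 8)/(15*(2*k + 9)).
Δs = 3*(2*k + 9)/(k**4 + 18*k**3 + 119*k**2 + 342*k + 360), as required.
Evaluate: s_(n+1) = (n**2 + 10*n + 9)/(5*(n**2 + 10*n + 24)); subtract s_(0) = 0 ⇒ S(n) = (n**2 + 10*n + 9)/(5*(n**2 + 10*n + 24)).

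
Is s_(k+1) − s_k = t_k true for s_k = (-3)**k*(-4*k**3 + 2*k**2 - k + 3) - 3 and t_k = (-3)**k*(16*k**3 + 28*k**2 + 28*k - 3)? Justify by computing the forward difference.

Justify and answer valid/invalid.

valid (s_(k+1) − s_k reduces to t_k)

s_(k+1) = 3*(-3)**k*(k + 4*(k + 1)**3 - 2*(k + 1)**2 - 2) - 3
s_(k+1) − s_k = (-3)**k*(16*k**3 + 28*k**2 + 28*k - 3)
(s_(k+1) − s_k) − t_k = 0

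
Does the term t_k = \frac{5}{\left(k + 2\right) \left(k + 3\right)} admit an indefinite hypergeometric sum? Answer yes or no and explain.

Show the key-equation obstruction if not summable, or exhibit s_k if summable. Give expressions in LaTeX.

Yes. s_k = \frac{5 k}{2 \left(k + 2\right)}.

Ratio r(k) = (k + 2)/(k + 4).
A = k + 2, B = k + 4, C = 1.
f must satisfy (k + 2)·f(k+1) − (k + 3)·f(k) = 1.
Bound: deg f ≤ 1.
Coefficient equations give f(k) = k/2.
R(k) = B(k−1)·f(k)/C(k) = k*(k + 3)/2; s_k = R·t_k = 5*k/(2*(k + 2)).
Verify: 5/(k**2 + 5*k + 6) matches t_k.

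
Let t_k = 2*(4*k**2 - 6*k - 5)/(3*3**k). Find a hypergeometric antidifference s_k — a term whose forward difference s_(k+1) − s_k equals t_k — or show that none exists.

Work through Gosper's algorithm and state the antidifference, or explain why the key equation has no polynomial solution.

Step 1: r(k) = (4*k**2 + 2*k - 7)/(3*(4*k**2 - 6*k - 5)).
Factor: A=1/3; B=1; C=k**2 - 3*k/2 - 5/4.
Solve (1/3)·f(k+1) − (1)·f(k) = k**2 - 3*k/2 - 5/4.
Bound: deg f ≤ 2.
Coefficient equations give f(k) = -3*(2*k**2 - k - 2)/4.
So s_k = (B(k−1)f/C)·t_k = (-3*(2*k**2 - k - 2)/(4*k**2 - 6*k - 5))·t_k = 2*(-2*k**2 + k + 2)/3**k.
Verify: 2*(4*k**2 - 6*k - 5)/(3*3**k) matches t_k.

s_k = 2*(-2*k**2 + k + 2)/3**k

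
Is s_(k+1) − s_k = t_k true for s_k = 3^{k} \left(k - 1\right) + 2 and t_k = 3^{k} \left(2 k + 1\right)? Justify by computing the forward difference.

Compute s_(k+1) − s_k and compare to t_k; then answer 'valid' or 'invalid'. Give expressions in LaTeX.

valid; difference matches t_k

s_(k+1) = 3**(k + 1)*k + 2
s_(k+1) − s_k = 3**k*(2*k + 1)
(s_(k+1) − s_k) − t_k = 0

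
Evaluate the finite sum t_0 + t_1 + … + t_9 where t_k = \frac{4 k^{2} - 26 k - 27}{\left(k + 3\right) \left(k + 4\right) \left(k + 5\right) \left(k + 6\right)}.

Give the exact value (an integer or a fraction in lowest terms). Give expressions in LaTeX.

Σ = -14/65

Step 1: r(k) = (k + 3)*(26*k - 4*(k + 1)**2 + 53)/((k + 7)*(-4*k**2 + 26*k + 27)).
So A=k + 3 and B=k + 7, with C=k**2 - 13*k/2 - 27/4.
Solve (k + 3)·f(k+1) − (k + 6)·f(k) = k**2 - 13*k/2 - 27/4.
deg f ≤ 3 (via 1,1,2).
Match coefficients ⇒ f(k) = -k*(k**2 + 72*k + 62)/60.
Get s_k = R·t_k = k*(-k**2 - 72*k - 62)/(15*(k + 3)*(k + 4)*(k + 5)) with R(k) = B(k−1)f(k)/C(k) = -k*(k + 6)*(k**2 + 72*k + 62)/(15*(4*k**2 - 26*k - 27)).
Check: Δs_k = (4*k**2 - 26*k - 27)/(k**4 + 18*k**3 + 119*k**2 + 342*k + 360). ✓
Evaluate s at k=10 and k=0: -14/65 and 0; difference -14/65.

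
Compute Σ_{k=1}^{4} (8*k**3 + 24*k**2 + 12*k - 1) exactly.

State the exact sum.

Σ = 1636

Ratio r(k) = (8*k**3 + 48*k**2 + 84*k + 43)/(8*k**3 + 24*k**2 + 12*k - 1).
Factor: A=1; B=1; C=k**3 + 3*k**2 + 3*k/2 - 1/8.
Solve (1)·f(k+1) − (1)·f(k) = k**3 + 3*k**2 + 3*k/2 - 1/8.
deg f ≤ 4 (via 0,0,3).
Match coefficients ⇒ f(k) = k*(2*k**3 + 4*k**2 - 4*k - 3)/8.
R(k) = B(k−1)·f(k)/C(k) = k*(2*k**3 + 4*k**2 - 4*k - 3)/(8*k**3 + 24*k**2 + 12*k - 1); s_k = R·t_k = k*(2*k**3 + 4*k**2 - 4*k - 3).
Check: Δs_k = 8*k**3 + 24*k**2 + 12*k - 1. ✓
Sum = s_(5) − s_(1); s_(5) = 1635, s_(1) = -1 ⇒ 1636.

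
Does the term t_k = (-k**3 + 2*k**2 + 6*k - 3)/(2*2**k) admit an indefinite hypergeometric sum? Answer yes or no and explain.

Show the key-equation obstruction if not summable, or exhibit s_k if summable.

Compute t_(k+1)/t_k: get (k**3 + k**2 - 7*k - 4)/(2*(k**3 - 2*k**2 - 6*k + 3)).
Take A(k)=1/2, B(k)=1, C(k)=k**3 - 2*k**2 - 6*k + 3.
Solve (1/2)·f(k+1) − (1)·f(k) = k**3 - 2*k**2 - 6*k + 3.
deg f ≤ 3 (via 0,0,3).
Solving with deg f ≤ 3: f(k) = -2*(k**3 + k**2 - k + 4).
Then R = B(k−1)f/C = -2*(k**3 + k**2 - k + 4)/(k**3 - 2*k**2 - 6*k + 3), so s_k = R(k)·t_k = (k**3 + k**2 - k + 4)/2**k.
Check: Δs_k = (-k**3 + 2*k**2 + 6*k - 3)/(2*2**k). ✓

Yes. s_k = (k**3 + k**2 - k + 4)/2**k.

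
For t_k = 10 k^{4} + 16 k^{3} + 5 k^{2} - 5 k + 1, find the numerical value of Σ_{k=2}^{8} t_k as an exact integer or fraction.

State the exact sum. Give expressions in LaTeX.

r(k) = (10*k**4 + 56*k**3 + 113*k**2 + 93*k + 27)/(10*k**4 + 16*k**3 + 5*k**2 - 5*k + 1) after simplifying.
So A=1 and B=1, with C=k**4 + 8*k**3/5 + k**2/2 - k/2 + 1/10.
Need (1)·f(k+1) − (1)·f(k) = k**4 + 8*k**3/5 + k**2/2 - k/2 + 1/10.
From deg A=0, deg B=0, deg C=4: d=5.
A polynomial solution: f(k) = k*(2*k**4 - k**3 - 3*k**2 - k + 4)/10.
So s_k = (B(k−1)f/C)·t_k = (k*(2*k**4 - k**3 - 3*k**2 - k + 4)/(10*k**4 + 16*k**3 + 5*k**2 - 5*k + 1))·t_k = k*(2*k**4 - k**3 - 3*k**2 - k + 4).
Check: Δs_k = 10*k**4 + 16*k**3 + 5*k**2 - 5*k + 1. ✓
Evaluate s at k=9 and k=2: 109305 and 28; difference 109277.

Σ = 109277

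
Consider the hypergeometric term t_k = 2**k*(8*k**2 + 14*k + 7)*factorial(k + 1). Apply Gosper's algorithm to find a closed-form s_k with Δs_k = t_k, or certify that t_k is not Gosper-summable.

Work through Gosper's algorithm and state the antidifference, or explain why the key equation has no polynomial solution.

s_k = 2**k*(4*k - 3)*factorial(k + 1)

Ratio r(k) = 2*(8*k**3 + 46*k**2 + 89*k + 58)/(8*k**2 + 14*k + 7).
So A=2*k + 4 and B=1, with C=k**2 + 7*k/4 + 7/8.
Need (2*k + 4)·f(k+1) − (1)·f(k) = k**2 + 7*k/4 + 7/8.
Bound: deg f ≤ 1.
Solve for f: f(k) = (4*k - 3)/8 (degree 1 ≤ 1).
Then R = B(k−1)f/C = (4*k - 3)/(8*k**2 + 14*k + 7), so s_k = R(k)·t_k = 2**k*(4*k - 3)*factorial(k + 1).
s_(k+1) − s_k = 2**k*(8*k**2 + 14*k + 7)*factorial(k + 1) = t_k.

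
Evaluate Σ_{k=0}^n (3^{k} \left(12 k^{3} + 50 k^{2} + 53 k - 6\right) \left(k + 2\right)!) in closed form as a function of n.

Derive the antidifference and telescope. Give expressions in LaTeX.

S(n) = 12 \cdot 3^{n} n^{2} \left(n + 3\right)! + 18 \cdot 3^{n} n \left(n + 3\right)! - 3 \cdot 3^{n} \left(n + 3\right)! + 6

r(k) = 3*(12*k**4 + 122*k**3 + 447*k**2 + 676*k + 327)/(12*k**3 + 50*k**2 + 53*k - 6) after simplifying.
Normal form (A,B,C) = (3*k + 9, 1, k**3 + 25*k**2/6 + 53*k/12 - 1/2).
Need (3*k + 9)·f(k+1) − (1)·f(k) = k**3 + 25*k**2/6 + 53*k/12 - 1/2.
d = 2 from the (1,0,3) case.
Solve for f: f(k) = (4*k**2 - 2*k - 3)/12 (degree 2 ≤ 2).
R(k) = B(k−1)·f(k)/C(k) = (4*k**2 - 2*k - 3)/(12*k**3 + 50*k**2 + 53*k - 6); s_k = R·t_k = 3**k*(4*k**2 - 2*k - 3)*factorial(k + 2).
Verify: 3**k*(12*k**3 + 50*k**2 + 53*k - 6)*factorial(k + 2) matches t_k.
Evaluate: s_(n+1) = 3**(n + 1)*(4*n**2 + 6*n - 1)*factorial(n + 3); subtract s_(0) = -6 ⇒ S(n) = 12*3**n*n**2*factorial(n + 3) + 18*3**n*n*factorial(n + 3) - 3*3**n*factorial(n + 3) + 6.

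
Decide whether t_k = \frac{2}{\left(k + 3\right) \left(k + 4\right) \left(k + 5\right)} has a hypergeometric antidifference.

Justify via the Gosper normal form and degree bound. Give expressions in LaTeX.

Compute t_(k+1)/t_k: get (k + 3)/(k + 6).
So A=k + 3 and B=k + 6, with C=1.
Need (k + 3)·f(k+1) − (k + 5)·f(k) = 1.
Degrees (1,1,0) ⇒ d ≤ 2.
Coefficient equations give f(k) = k*(k + 7)/24.
R(k) = B(k−1)·f(k)/C(k) = k*(k + 5)*(k + 7)/24; s_k = R·t_k = k*(k + 7)/(12*(k + 3)*(k + 4)).
Verify: 2/(k**3 + 12*k**2 + 47*k + 60) matches t_k.

Yes. s_k = \frac{k \left(k + 7\right)}{12 \left(k + 3\right) \left(k + 4\right)}.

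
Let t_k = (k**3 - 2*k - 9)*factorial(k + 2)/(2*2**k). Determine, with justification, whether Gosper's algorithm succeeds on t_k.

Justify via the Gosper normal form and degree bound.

Yes. s_k = (k**2 - 3*k - 3)*factorial(k + 2)/2**k.

The ratio is (k + 3)*(2*k - (k + 1)**3 + 11)/(2*(-k**3 + 2*k + 9)).
Take A(k)=k/2 + 3/2, B(k)=1, C(k)=k**3 - 2*k - 9.
Solve (k/2 + 3/2)·f(k+1) − (1)·f(k) = k**3 - 2*k - 9.
Bound: deg f ≤ 2.
A polynomial solution: f(k) = 2*(k**2 - 3*k - 3).
So s_k = (B(k−1)f/C)·t_k = (2*(k**2 - 3*k - 3)/(k**3 - 2*k - 9))·t_k = (k**2 - 3*k - 3)*factorial(k + 2)/2**k.
s_(k+1) − s_k = (k**3 - 2*k - 9)*factorial(k + 2)/(2*2**k) = t_k.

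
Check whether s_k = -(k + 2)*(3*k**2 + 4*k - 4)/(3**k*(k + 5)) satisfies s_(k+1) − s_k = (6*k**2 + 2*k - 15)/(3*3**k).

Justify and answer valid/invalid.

s_(k+1) = -(k + 3)*(4*k + 3*(k + 1)**2)/(3*3**k*(k + 6))
s_(k+1) − s_k = (6*k**4 + 50*k**3 + 64*k**2 - 126*k - 189)/(3*3**k*(k**2 + 11*k + 30))
(s_(k+1) − s_k) − t_k = (-6*k**3 - 41*k**2 - 7*k + 87)/(3**k*(k**2 + 11*k + 30))

Invalid: residual (-6*k**3 - 41*k**2 - 7*k + 87)/(3**k*(k**2 + 11*k + 30)) ≠ 0.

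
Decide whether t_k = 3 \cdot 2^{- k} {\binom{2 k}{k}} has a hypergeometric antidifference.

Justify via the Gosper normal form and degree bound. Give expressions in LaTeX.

The ratio is (2*k + 1)/(k + 1).
Gosper form: A/B · C(k+1)/C(k) with A=2*k + 1, B=k + 1, C=1.
Set up (2*k + 1)·f(k+1) − (k)·f(k) − (1) = 0.
Degrees (1,1,0) ⇒ d ≤ -1.
d = -1 < 0 ⇒ no nonzero polynomial f; not summable.

No. Not Gosper-summable.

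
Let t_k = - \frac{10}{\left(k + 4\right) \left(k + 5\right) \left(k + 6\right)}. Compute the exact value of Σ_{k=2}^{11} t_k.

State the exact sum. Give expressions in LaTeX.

The ratio is (k + 4)/(k + 7).
Gosper form: A/B · C(k+1)/C(k) with A=k + 4, B=k + 7, C=1.
Need (k + 4)·f(k+1) − (k + 6)·f(k) = 1.
Bound: deg f ≤ 2.
Match coefficients ⇒ f(k) = k*(k + 9)/40.
So s_k = (B(k−1)f/C)·t_k = (k*(k + 6)*(k + 9)/40)·t_k = k*(-k - 9)/(4*(k + 4)*(k + 5)).
s_(k+1) − s_k = -10/(k**3 + 15*k**2 + 74*k + 120) = t_k.
Σ_(k=2)^(11) t_k = s_(12) − s_(2) = -63/272 − (-11/84) = -575/5712.

Σ = -575/5712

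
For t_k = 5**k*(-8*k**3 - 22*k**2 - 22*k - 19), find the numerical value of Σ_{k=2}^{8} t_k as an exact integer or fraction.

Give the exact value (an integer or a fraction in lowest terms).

Ratio r(k) = 5*(8*k**3 + 46*k**2 + 90*k + 71)/(8*k**3 + 22*k**2 + 22*k + 19).
Factor: A=5; B=1; C=k**3 + 11*k**2/4 + 11*k/4 + 19/8.
Key eq: (5)·f(k+1) = (1)·f(k) + (k**3 + 11*k**2/4 + 11*k/4 + 19/8).
deg f ≤ 3 (via 0,0,3).
Coefficient equations give f(k) = (2*k**3 - 2*k**2 + 3*k + 1)/8.
R(k) = B(k−1)·f(k)/C(k) = (2*k**3 - 2*k**2 + 3*k + 1)/(8*k**3 + 22*k**2 + 22*k + 19); s_k = R·t_k = 5**k*(-2*k**3 + 2*k**2 - 3*k - 1).
s_(k+1) − s_k = 5**k*(-8*k**3 - 22*k**2 - 22*k - 19) = t_k.
Σ_(k=2)^(8) t_k = s_(9) − s_(2) = -2585937500 − (-375) = -2585937125.

Σ = -2585937125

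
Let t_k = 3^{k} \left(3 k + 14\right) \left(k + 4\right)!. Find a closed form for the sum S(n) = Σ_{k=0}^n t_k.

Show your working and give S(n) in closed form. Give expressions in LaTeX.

S(n) = 3 \cdot 3^{n} \left(n + 5\right)! - 24

The ratio is 3*(k + 5)*(3*k + 17)/(3*k + 14).
Take A(k)=3*k + 15, B(k)=1, C(k)=k + 14/3.
Key eq: (3*k + 15)·f(k+1) = (1)·f(k) + (k + 14/3).
Bound: deg f ≤ 0.
Match coefficients ⇒ f(k) = 1/3.
R(k) = B(k−1)·f(k)/C(k) = 1/(3*k + 14); s_k = R·t_k = 3**k*factorial(k + 4).
Δs = 3**k*(3*k + 14)*factorial(k + 4), as required.
Evaluate: s_(n+1) = 3**(n + 1)*factorial(n + 5); subtract s_(0) = 24 ⇒ S(n) = 3*3**n*factorial(n + 5) - 24.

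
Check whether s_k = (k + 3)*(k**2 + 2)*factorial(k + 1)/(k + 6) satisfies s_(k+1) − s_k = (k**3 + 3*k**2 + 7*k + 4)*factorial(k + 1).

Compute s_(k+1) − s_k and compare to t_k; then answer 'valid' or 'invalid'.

s_(k+1) = (k + 4)*(k**2 + 2*k + 3)*factorial(k + 2)/(k + 7)
s_(k+1) − s_k = (k**5 + 13*k**4 + 61*k**3 + 149*k**2 + 208*k + 102)*factorial(k + 1)/((k + 6)*(k + 7))
(s_(k+1) − s_k) − t_k = -3*(k**4 + 9*k**3 + 24*k**2 + 46*k + 22)*factorial(k + 1)/((k + 6)*(k + 7))

Invalid: residual -3*(k**4 + 9*k**3 + 24*k**2 + 46*k + 22)*factorial(k + 1)/((k + 6)*(k + 7)) ≠ 0.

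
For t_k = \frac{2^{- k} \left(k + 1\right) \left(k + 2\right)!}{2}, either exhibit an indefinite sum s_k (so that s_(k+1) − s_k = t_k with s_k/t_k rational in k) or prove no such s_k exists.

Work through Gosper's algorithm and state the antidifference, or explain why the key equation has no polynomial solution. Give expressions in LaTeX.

t_(k+1)/t_k = (k + 2)*(k + 3)/(2*(k + 1)).
So A=k/2 + 3/2 and B=1, with C=k + 1.
f must satisfy (k/2 + 3/2)·f(k+1) − (1)·f(k) = k + 1.
deg f ≤ 0 (via 1,0,1).
A polynomial solution: f(k) = 2.
So s_k = (B(k−1)f/C)·t_k = (2/(k + 1))·t_k = factorial(k + 2)/2**k.
Check: Δs_k = (k + 1)*factorial(k + 2)/(2*2**k). ✓

s_k = 2^{- k} \left(k + 2\right)!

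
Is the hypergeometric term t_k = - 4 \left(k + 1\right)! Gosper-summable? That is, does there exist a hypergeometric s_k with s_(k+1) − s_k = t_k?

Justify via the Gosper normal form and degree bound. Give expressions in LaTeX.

Step 1: r(k) = k + 2.
A = k + 2, B = 1, C = 1.
Key eq: (k + 2)·f(k+1) = (1)·f(k) + (1).
Degrees (1,0,0) ⇒ d ≤ -1.
Negative degree bound (-1): no f exists, t_k not Gosper-summable.

No; the degree bound rules out any f.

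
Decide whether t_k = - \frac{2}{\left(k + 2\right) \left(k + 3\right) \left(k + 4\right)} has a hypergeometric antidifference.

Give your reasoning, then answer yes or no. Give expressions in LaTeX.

Yes. s_k = \frac{k \left(- k - 5\right)}{6 \left(k + 2\right) \left(k + 3\right)}.

t_(k+1)/t_k = (k + 2)/(k + 5).
So A=k + 2 and B=k + 5, with C=1.
Set up (k + 2)·f(k+1) − (k + 4)·f(k) − (1) = 0.
Degrees (1,1,0) ⇒ d ≤ 2.
A polynomial solution: f(k) = k*(k + 5)/12.
Get s_k = R·t_k = k*(-k - 5)/(6*(k + 2)*(k + 3)) with R(k) = B(k−1)f(k)/C(k) = k*(k + 4)*(k + 5)/12.
Check: Δs_k = -2/(k**3 + 9*k**2 + 26*k + 24). ✓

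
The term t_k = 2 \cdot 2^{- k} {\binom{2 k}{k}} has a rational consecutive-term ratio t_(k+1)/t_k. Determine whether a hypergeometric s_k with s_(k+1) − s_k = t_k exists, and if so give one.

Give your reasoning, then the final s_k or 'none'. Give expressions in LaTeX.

none (Gosper's algorithm certifies no s_k)

The ratio is (2*k + 1)/(k + 1).
Factor: A=2*k + 1; B=k + 1; C=1.
f must satisfy (2*k + 1)·f(k+1) − (k)·f(k) = 1.
deg f ≤ -1 (via 1,1,0).
d = -1 < 0 ⇒ no nonzero polynomial f; not summable.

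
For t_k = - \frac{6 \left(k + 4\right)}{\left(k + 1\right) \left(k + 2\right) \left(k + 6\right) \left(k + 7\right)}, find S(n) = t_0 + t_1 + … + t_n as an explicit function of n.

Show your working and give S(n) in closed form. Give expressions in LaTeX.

S(n) = \frac{- n^{2} - 9 n - 8}{2 \left(n^{2} + 9 n + 14\right)}

Step 1: r(k) = (k + 1)*(k + 5)*(k + 6)/((k + 3)*(k + 4)*(k + 8)).
Gosper form: A/B · C(k+1)/C(k) with A=k + 1, B=k + 8, C=k**4 + 16*k**3 + 95*k**2 + 248*k + 240.
f must satisfy (k + 1)·f(k+1) − (k + 7)·f(k) = k**4 + 16*k**3 + 95*k**2 + 248*k + 240.
Degrees (1,1,4) ⇒ d ≤ 6.
Solving with deg f ≤ 6: f(k) = k*(k + 2)*(k + 3)*(k + 4)*(k + 5)*(k + 7)/12.
Certificate R = B(k−1)f/C = k*(k + 2)*(k + 7)**2/(12*(k + 4)) gives s_k = k*(-k - 7)/(2*(k**2 + 7*k + 6)).
s_(k+1) − s_k = 6*(-k - 4)/(k**4 + 16*k**3 + 83*k**2 + 152*k + 84) = t_k.
Evaluate: s_(n+1) = (-n**2 - 9*n - 8)/(2*(n**2 + 9*n + 14)); subtract s_(0) = 0 ⇒ S(n) = (-n**2 - 9*n - 8)/(2*(n**2 + 9*n + 14)).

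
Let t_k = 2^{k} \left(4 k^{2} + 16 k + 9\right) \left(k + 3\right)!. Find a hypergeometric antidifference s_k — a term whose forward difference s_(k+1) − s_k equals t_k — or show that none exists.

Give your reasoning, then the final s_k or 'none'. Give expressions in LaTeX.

s_k = 2^{k} \left(2 k - 1\right) \left(k + 3\right)!

Compute t_(k+1)/t_k: get 2*(4*k**3 + 40*k**2 + 125*k + 116)/(4*k**2 + 16*k + 9).
Take A(k)=2*k + 8, B(k)=1, C(k)=k**2 + 4*k + 9/4.
Set up (2*k + 8)·f(k+1) − (1)·f(k) − (k**2 + 4*k + 9/4) = 0.
Degrees (1,0,2) ⇒ d ≤ 1.
A polynomial solution: f(k) = (2*k - 1)/4.
Get s_k = R·t_k = 2**k*(2*k - 1)*factorial(k + 3) with R(k) = B(k−1)f(k)/C(k) = (2*k - 1)/(4*k**2 + 16*k + 9).
s_(k+1) − s_k = 2**k*(4*k**2 + 16*k + 9)*factorial(k + 3) = t_k.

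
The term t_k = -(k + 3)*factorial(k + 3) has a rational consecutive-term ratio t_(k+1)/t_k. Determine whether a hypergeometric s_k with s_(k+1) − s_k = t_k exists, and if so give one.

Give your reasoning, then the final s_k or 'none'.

Compute t_(k+1)/t_k: get (k + 4)**2/(k + 3).
Normal form (A,B,C) = (k + 4, 1, k + 3).
Set up (k + 4)·f(k+1) − (1)·f(k) − (k + 3) = 0.
Degrees (1,0,1) ⇒ d ≤ 0.
A polynomial solution: f(k) = 1.
Then R = B(k−1)f/C = 1/(k + 3), so s_k = R(k)·t_k = -factorial(k + 3).
Δs = -(k + 3)*factorial(k + 3), as required.

s_k = -factorial(k + 3)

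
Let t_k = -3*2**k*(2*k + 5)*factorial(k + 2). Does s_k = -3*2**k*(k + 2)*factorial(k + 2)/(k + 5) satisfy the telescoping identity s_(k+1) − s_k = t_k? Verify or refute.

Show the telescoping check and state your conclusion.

Invalid: residual 9*2**k*(2*k**2 + 15*k + 24)*factorial(k + 2)/((k + 5)*(k + 6)) ≠ 0.

s_(k+1) = -6*2**k*(k + 3)*factorial(k + 3)/(k + 6)
s_(k+1) − s_k = -3*2**k*(2*k**3 + 21*k**2 + 70*k + 78)*factorial(k + 2)/((k + 5)*(k + 6))
(s_(k+1) − s_k) − t_k = 9*2**k*(2*k**2 + 15*k + 24)*factorial(k + 2)/((k + 5)*(k + 6))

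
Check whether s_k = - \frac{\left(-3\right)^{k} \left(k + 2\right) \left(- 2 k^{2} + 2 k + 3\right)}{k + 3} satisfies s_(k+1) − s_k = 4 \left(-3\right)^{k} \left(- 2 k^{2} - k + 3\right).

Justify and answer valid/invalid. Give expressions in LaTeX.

s_(k+1) = 3*(-3)**k*(k + 3)*(2*k - 2*(k + 1)**2 + 5)/(k + 4)
s_(k+1) − s_k = (-3)**k*(-8*k**4 - 52*k**3 - 82*k**2 + 34*k + 105)/(k**2 + 7*k + 12)
(s_(k+1) − s_k) − t_k = (-3)**k*(8*k**3 + 30*k**2 - 2*k - 39)/(k**2 + 7*k + 12)

Invalid: residual \frac{\left(-3\right)^{k} \left(8 k^{3} + 30 k^{2} - 2 k - 39\right)}{k^{2} + 7 k + 12} ≠ 0.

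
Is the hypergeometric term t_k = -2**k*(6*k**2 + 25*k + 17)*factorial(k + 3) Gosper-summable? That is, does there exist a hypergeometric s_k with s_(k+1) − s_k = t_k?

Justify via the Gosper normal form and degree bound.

The ratio is 2*(6*k**3 + 61*k**2 + 196*k + 192)/(6*k**2 + 25*k + 17).
So A=2*k + 8 and B=1, with C=k**2 + 25*k/6 + 17/6.
Set up (2*k + 8)·f(k+1) − (1)·f(k) − (k**2 + 25*k/6 + 17/6) = 0.
From deg A=1, deg B=0, deg C=2: d=1.
Solve for f: f(k) = (3*k - 1)/6 (degree 1 ≤ 1).
Then R = B(k−1)f/C = (3*k - 1)/(6*k**2 + 25*k + 17), so s_k = R(k)·t_k = -2**k*(3*k - 1)*factorial(k + 3).
s_(k+1) − s_k = -2**k*(6*k**2 + 25*k + 17)*factorial(k + 3) = t_k.

Yes. s_k = -2**k*(3*k - 1)*factorial(k + 3).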